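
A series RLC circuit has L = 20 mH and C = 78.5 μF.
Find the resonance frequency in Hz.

Step 1 — Resonance condition Im(Z)=0 gives ω₀ = 1/√(LC).
Step 2 — ω₀ = 1/√(0.02·7.85e-05) = 798.1 rad/s.
Step 3 — f₀ = ω₀/(2π) = 127 Hz.

f₀ = 127 Hz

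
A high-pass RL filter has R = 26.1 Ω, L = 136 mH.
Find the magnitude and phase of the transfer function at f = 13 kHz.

Step 1 — Angular frequency: ω = 2π·1.3e+04 = 8.168e+04 rad/s.
Step 2 — Transfer function: H(jω) = jωL/(R + jωL).
Step 3 — Numerator jωL = j·1.111e+04; denominator R + jωL = 26.1 + j1.111e+04.
Step 4 — H = 1 + j0.00235.
Step 5 — Magnitude: |H| = 1 (-0.0 dB); phase: φ = 0.1°.

|H| = 1 (-0.0 dB), φ = 0.1°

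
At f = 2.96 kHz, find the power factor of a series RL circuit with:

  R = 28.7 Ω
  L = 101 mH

Step 1 — Angular frequency: ω = 2π·f = 2π·2960 = 1.86e+04 rad/s.
Step 2 — Component impedances:
  R: Z = R = 28.7 Ω
  L: Z = jωL = j·1.86e+04·0.101 = 0 + j1878 Ω
Step 3 — Series combination: Z_total = R + L = 28.7 + j1878 Ω = 1879∠89.1° Ω.
Step 4 — Power factor: PF = cos(φ) = Re(Z)/|Z| = 28.7/1878.6 = 0.01528.
Step 5 — Type: Im(Z) = 1878 ⇒ lagging (phase φ = 89.1°).

PF = 0.01528 (lagging, φ = 89.1°)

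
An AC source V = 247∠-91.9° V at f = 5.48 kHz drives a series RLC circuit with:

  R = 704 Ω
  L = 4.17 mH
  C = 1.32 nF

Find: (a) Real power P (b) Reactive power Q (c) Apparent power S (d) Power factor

Step 1 — Angular frequency: ω = 2π·f = 2π·5480 = 3.443e+04 rad/s.
Step 2 — Component impedances:
  R: Z = R = 704 Ω
  L: Z = jωL = j·3.443e+04·0.00417 = 0 + j143.6 Ω
  C: Z = 1/(jωC) = -j/(ω·C) = 0 - j2.2e+04 Ω
Step 3 — Series combination: Z_total = R + L + C = 704 - j2.186e+04 Ω = 2.187e+04∠-88.2° Ω.
Step 4 — Source phasor: V = 247∠-91.9° V = -8.189 - j246.9 V.
Step 5 — Current: I = V / Z = 0.01127 - j0.0007376 A = 0.01129∠-3.7° A.
Step 6 — Complex power: S = V·I* = 0.0898 - j2.788 VA.
Step 7 — Real power: P = Re(S) = 0.0898 W.
Step 8 — Reactive power: Q = Im(S) = -2.788 VAR.
Step 9 — Apparent power: |S| = 2.79 VA.
Step 10 — Power factor: PF = P/|S| = 0.03219 (leading).

(a) P = 0.0898 W  (b) Q = -2.788 VAR  (c) S = 2.79 VA  (d) PF = 0.03219 (leading)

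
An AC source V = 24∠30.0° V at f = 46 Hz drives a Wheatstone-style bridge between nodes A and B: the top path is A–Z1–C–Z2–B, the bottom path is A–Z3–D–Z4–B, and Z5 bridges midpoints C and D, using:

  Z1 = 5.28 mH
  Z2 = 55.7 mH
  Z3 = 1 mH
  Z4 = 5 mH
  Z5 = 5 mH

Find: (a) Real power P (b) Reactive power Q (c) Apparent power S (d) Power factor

Step 1 — Angular frequency: ω = 2π·f = 2π·46 = 289 rad/s.
Step 2 — Component impedances:
  Z1: Z = jωL = j·289·0.00528 = 0 + j1.526 Ω
  Z2: Z = jωL = j·289·0.0557 = 0 + j16.1 Ω
  Z3: Z = jωL = j·289·0.001 = 0 + j0.289 Ω
  Z4: Z = jωL = j·289·0.005 = 0 + j1.445 Ω
  Z5: Z = jωL = j·289·0.005 = 0 + j1.445 Ω
Step 3 — Bridge requires nodal analysis (the Z5 bridge couples midpoints C and D, so the two paths cannot be reduced to a simple series/parallel combination). Setting node B to ground and injecting 1 A at node A, the 3-node admittance system at A, C, D solves to V_A = Z_AB = 0 + j1.574 Ω = 1.574∠90.0° Ω.
Step 4 — Source phasor: V = 24∠30.0° V = 20.78 + j12 V.
Step 5 — Current: I = V / Z = 7.626 - j13.21 A = 15.25∠-60.0° A.
Step 6 — Complex power: S = V·I* = 0 + j366 VA.
Step 7 — Real power: P = Re(S) = 0 W.
Step 8 — Reactive power: Q = Im(S) = 366 VAR.
Step 9 — Apparent power: |S| = 366 VA.
Step 10 — Power factor: PF = P/|S| = 0 (lagging).

(a) P = 0 W  (b) Q = 366 VAR  (c) S = 366 VA  (d) PF = 0 (lagging)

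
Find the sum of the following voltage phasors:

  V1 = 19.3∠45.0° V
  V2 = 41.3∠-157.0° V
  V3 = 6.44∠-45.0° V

Step 1 — Convert each phasor to rectangular form:
  V1 = 19.3·(cos(45.0°) + j·sin(45.0°)) = 13.65 + j13.65 V
  V2 = 41.3·(cos(-157.0°) + j·sin(-157.0°)) = -38.02 - j16.14 V
  V3 = 6.44·(cos(-45.0°) + j·sin(-45.0°)) = 4.554 - j4.554 V
Step 2 — Sum components: V_total = -19.82 - j7.044 V.
Step 3 — Convert to polar: |V_total| = 21.03 V, ∠V_total = -160.4°.

V_total = 21.03∠-160.4° V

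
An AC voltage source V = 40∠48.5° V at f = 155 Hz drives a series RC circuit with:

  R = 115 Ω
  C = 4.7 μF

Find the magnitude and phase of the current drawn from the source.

Step 1 — Angular frequency: ω = 2π·f = 2π·155 = 973.9 rad/s.
Step 2 — Component impedances:
  R: Z = R = 115 Ω
  C: Z = 1/(jωC) = -j/(ω·C) = 0 - j218.5 Ω
Step 3 — Series combination: Z_total = R + C = 115 - j218.5 Ω = 246.9∠-62.2° Ω.
Step 4 — Source phasor: V = 40∠48.5° V = 26.5 + j29.96 V.
Step 5 — Ohm's law: I = V / Z_total = (26.5 + j29.96) / (115 - j218.5) = -0.05737 + j0.1515 A.
Step 6 — Convert to polar: |I| = 0.162 A, ∠I = 110.7°.

I = 0.162∠110.7° A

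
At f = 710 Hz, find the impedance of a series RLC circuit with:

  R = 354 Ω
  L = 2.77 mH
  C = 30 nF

Step 1 — Angular frequency: ω = 2π·f = 2π·710 = 4461 rad/s.
Step 2 — Component impedances:
  R: Z = R = 354 Ω
  L: Z = jωL = j·4461·0.00277 = 0 + j12.36 Ω
  C: Z = 1/(jωC) = -j/(ω·C) = 0 - j7472 Ω
Step 3 — Series combination: Z_total = R + L + C = 354 - j7460 Ω = 7468∠-87.3° Ω.

Z = 354 - j7460 Ω = 7468∠-87.3° Ω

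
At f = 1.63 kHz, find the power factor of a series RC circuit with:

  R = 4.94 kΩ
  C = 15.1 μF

Step 1 — Angular frequency: ω = 2π·f = 2π·1630 = 1.024e+04 rad/s.
Step 2 — Component impedances:
  R: Z = R = 4940 Ω
  C: Z = 1/(jωC) = -j/(ω·C) = 0 - j6.466 Ω
Step 3 — Series combination: Z_total = R + C = 4940 - j6.466 Ω = 4940∠-0.1° Ω.
Step 4 — Power factor: PF = cos(φ) = Re(Z)/|Z| = 4940/4940 = 1.
Step 5 — Type: Im(Z) = -6.466 ⇒ leading (phase φ = -0.1°).

PF = 1 (leading, φ = -0.1°)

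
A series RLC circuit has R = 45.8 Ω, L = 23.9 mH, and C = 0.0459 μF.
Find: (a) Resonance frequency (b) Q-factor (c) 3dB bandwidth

Step 1 — Resonance condition Im(Z)=0 gives ω₀ = 1/√(LC).
Step 2 — ω₀ = 1/√(0.0239·4.59e-08) = 3.019e+04 rad/s.
Step 3 — f₀ = ω₀/(2π) = 4805 Hz.
Step 4 — Series Q: Q = ω₀L/R = 3.019e+04·0.0239/45.8 = 15.76.
Step 5 — 3dB bandwidth: Δω = ω₀/Q = 1916 rad/s; BW = Δω/(2π) = 305 Hz.

(a) f₀ = 4805 Hz  (b) Q = 15.76  (c) BW = 305 Hz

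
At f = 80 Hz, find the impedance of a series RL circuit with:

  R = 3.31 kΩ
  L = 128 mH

Step 1 — Angular frequency: ω = 2π·f = 2π·80 = 502.7 rad/s.
Step 2 — Component impedances:
  R: Z = R = 3310 Ω
  L: Z = jωL = j·502.7·0.128 = 0 + j64.34 Ω
Step 3 — Series combination: Z_total = R + L = 3310 + j64.34 Ω = 3311∠1.1° Ω.

Z = 3310 + j64.34 Ω = 3311∠1.1° Ω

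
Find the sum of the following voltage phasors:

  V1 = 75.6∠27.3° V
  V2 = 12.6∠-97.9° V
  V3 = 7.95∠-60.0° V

Step 1 — Convert each phasor to rectangular form:
  V1 = 75.6·(cos(27.3°) + j·sin(27.3°)) = 67.18 + j34.67 V
  V2 = 12.6·(cos(-97.9°) + j·sin(-97.9°)) = -1.732 - j12.48 V
  V3 = 7.95·(cos(-60.0°) + j·sin(-60.0°)) = 3.975 - j6.885 V
Step 2 — Sum components: V_total = 69.42 + j15.31 V.
Step 3 — Convert to polar: |V_total| = 71.09 V, ∠V_total = 12.4°.

V_total = 71.09∠12.4° V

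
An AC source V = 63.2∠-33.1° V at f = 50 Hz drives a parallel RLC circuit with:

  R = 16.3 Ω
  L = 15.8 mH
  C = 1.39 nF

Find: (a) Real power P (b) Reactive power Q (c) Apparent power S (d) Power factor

Step 1 — Angular frequency: ω = 2π·f = 2π·50 = 314.2 rad/s.
Step 2 — Component impedances:
  R: Z = R = 16.3 Ω
  L: Z = jωL = j·314.2·0.0158 = 0 + j4.964 Ω
  C: Z = 1/(jωC) = -j/(ω·C) = 0 - j2.29e+06 Ω
Step 3 — Parallel combination: 1/Z_total = 1/R + 1/L + 1/C; Z_total = 1.383 + j4.542 Ω = 4.748∠73.1° Ω.
Step 4 — Source phasor: V = 63.2∠-33.1° V = 52.94 - j34.51 V.
Step 5 — Current: I = V / Z = -3.705 - j12.78 A = 13.31∠-106.2° A.
Step 6 — Complex power: S = V·I* = 245 + j804.7 VA.
Step 7 — Real power: P = Re(S) = 245 W.
Step 8 — Reactive power: Q = Im(S) = 804.7 VAR.
Step 9 — Apparent power: |S| = 841.2 VA.
Step 10 — Power factor: PF = P/|S| = 0.2913 (lagging).

(a) P = 245 W  (b) Q = 804.7 VAR  (c) S = 841.2 VA  (d) PF = 0.2913 (lagging)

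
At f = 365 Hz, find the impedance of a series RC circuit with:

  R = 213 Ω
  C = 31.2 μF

Step 1 — Angular frequency: ω = 2π·f = 2π·365 = 2293 rad/s.
Step 2 — Component impedances:
  R: Z = R = 213 Ω
  C: Z = 1/(jωC) = -j/(ω·C) = 0 - j13.98 Ω
Step 3 — Series combination: Z_total = R + C = 213 - j13.98 Ω = 213.5∠-3.8° Ω.

Z = 213 - j13.98 Ω = 213.5∠-3.8° Ω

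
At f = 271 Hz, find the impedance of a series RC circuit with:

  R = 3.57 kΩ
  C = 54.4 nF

Step 1 — Angular frequency: ω = 2π·f = 2π·271 = 1703 rad/s.
Step 2 — Component impedances:
  R: Z = R = 3570 Ω
  C: Z = 1/(jωC) = -j/(ω·C) = 0 - j1.08e+04 Ω
Step 3 — Series combination: Z_total = R + C = 3570 - j1.08e+04 Ω = 1.137e+04∠-71.7° Ω.

Z = 3570 - j1.08e+04 Ω = 1.137e+04∠-71.7° Ω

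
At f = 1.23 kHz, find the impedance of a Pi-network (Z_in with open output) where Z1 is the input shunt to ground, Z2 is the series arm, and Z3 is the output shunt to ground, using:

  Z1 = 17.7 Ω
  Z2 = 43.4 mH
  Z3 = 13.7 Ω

Step 1 — Angular frequency: ω = 2π·f = 2π·1230 = 7728 rad/s.
Step 2 — Component impedances:
  Z1: Z = R = 17.7 Ω
  Z2: Z = jωL = j·7728·0.0434 = 0 + j335.4 Ω
  Z3: Z = R = 13.7 Ω
Step 3 — With open output, the series arm Z2 and the output shunt Z3 appear in series to ground: Z2 + Z3 = 13.7 + j335.4 Ω.
Step 4 — Parallel with input shunt Z1: Z_in = Z1 || (Z2 + Z3) = 17.61 + j0.9259 Ω = 17.64∠3.0° Ω.

Z = 17.61 + j0.9259 Ω = 17.64∠3.0° Ω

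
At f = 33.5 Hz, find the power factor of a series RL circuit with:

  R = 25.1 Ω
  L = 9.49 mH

Step 1 — Angular frequency: ω = 2π·f = 2π·33.5 = 210.5 rad/s.
Step 2 — Component impedances:
  R: Z = R = 25.1 Ω
  L: Z = jωL = j·210.5·0.00949 = 0 + j1.998 Ω
Step 3 — Series combination: Z_total = R + L = 25.1 + j1.998 Ω = 25.18∠4.6° Ω.
Step 4 — Power factor: PF = cos(φ) = Re(Z)/|Z| = 25.1/25.18 = 0.9968.
Step 5 — Type: Im(Z) = 1.998 ⇒ lagging (phase φ = 4.6°).

PF = 0.9968 (lagging, φ = 4.6°)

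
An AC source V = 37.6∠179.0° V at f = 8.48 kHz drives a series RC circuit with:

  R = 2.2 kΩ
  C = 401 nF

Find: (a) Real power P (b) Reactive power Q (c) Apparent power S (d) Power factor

Step 1 — Angular frequency: ω = 2π·f = 2π·8480 = 5.328e+04 rad/s.
Step 2 — Component impedances:
  R: Z = R = 2200 Ω
  C: Z = 1/(jωC) = -j/(ω·C) = 0 - j46.8 Ω
Step 3 — Series combination: Z_total = R + C = 2200 - j46.8 Ω = 2200∠-1.2° Ω.
Step 4 — Source phasor: V = 37.6∠179.0° V = -37.59 + j0.6562 V.
Step 5 — Current: I = V / Z = -0.01709 - j6.524e-05 A = 0.01709∠-179.8° A.
Step 6 — Complex power: S = V·I* = 0.6423 - j0.01367 VA.
Step 7 — Real power: P = Re(S) = 0.6423 W.
Step 8 — Reactive power: Q = Im(S) = -0.01367 VAR.
Step 9 — Apparent power: |S| = 0.6425 VA.
Step 10 — Power factor: PF = P/|S| = 0.9998 (leading).

(a) P = 0.6423 W  (b) Q = -0.01367 VAR  (c) S = 0.6425 VA  (d) PF = 0.9998 (leading)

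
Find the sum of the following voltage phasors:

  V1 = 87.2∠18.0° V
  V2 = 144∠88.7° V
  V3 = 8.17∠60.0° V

Step 1 — Convert each phasor to rectangular form:
  V1 = 87.2·(cos(18.0°) + j·sin(18.0°)) = 82.93 + j26.95 V
  V2 = 144·(cos(88.7°) + j·sin(88.7°)) = 3.267 + j144 V
  V3 = 8.17·(cos(60.0°) + j·sin(60.0°)) = 4.085 + j7.075 V
Step 2 — Sum components: V_total = 90.28 + j178 V.
Step 3 — Convert to polar: |V_total| = 199.6 V, ∠V_total = 63.1°.

V_total = 199.6∠63.1° V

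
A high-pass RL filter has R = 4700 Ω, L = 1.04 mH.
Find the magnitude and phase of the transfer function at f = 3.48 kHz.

Step 1 — Angular frequency: ω = 2π·3480 = 2.187e+04 rad/s.
Step 2 — Transfer function: H(jω) = jωL/(R + jωL).
Step 3 — Numerator jωL = j·22.74; denominator R + jωL = 4700 + j22.74.
Step 4 — H = 2.341e-05 + j0.004838.
Step 5 — Magnitude: |H| = 0.004838 (-46.3 dB); phase: φ = 89.7°.

|H| = 0.004838 (-46.3 dB), φ = 89.7°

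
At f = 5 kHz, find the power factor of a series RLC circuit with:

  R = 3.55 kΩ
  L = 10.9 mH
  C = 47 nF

Step 1 — Angular frequency: ω = 2π·f = 2π·5000 = 3.142e+04 rad/s.
Step 2 — Component impedances:
  R: Z = R = 3550 Ω
  L: Z = jωL = j·3.142e+04·0.0109 = 0 + j342.4 Ω
  C: Z = 1/(jωC) = -j/(ω·C) = 0 - j677.3 Ω
Step 3 — Series combination: Z_total = R + L + C = 3550 - j334.8 Ω = 3566∠-5.4° Ω.
Step 4 — Power factor: PF = cos(φ) = Re(Z)/|Z| = 3550/3565.8 = 0.9956.
Step 5 — Type: Im(Z) = -334.8 ⇒ leading (phase φ = -5.4°).

PF = 0.9956 (leading, φ = -5.4°)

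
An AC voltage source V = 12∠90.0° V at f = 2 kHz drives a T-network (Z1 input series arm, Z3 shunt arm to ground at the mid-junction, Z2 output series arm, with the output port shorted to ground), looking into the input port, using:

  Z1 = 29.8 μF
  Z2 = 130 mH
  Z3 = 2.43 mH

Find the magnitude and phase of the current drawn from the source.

Step 1 — Angular frequency: ω = 2π·f = 2π·2000 = 1.257e+04 rad/s.
Step 2 — Component impedances:
  Z1: Z = 1/(jωC) = -j/(ω·C) = 0 - j2.67 Ω
  Z2: Z = jωL = j·1.257e+04·0.13 = 0 + j1634 Ω
  Z3: Z = jωL = j·1.257e+04·0.00243 = 0 + j30.54 Ω
Step 3 — With the output port shorted to ground, the output series arm Z2 runs from the junction to ground; the shunt arm Z3 also runs from the junction to ground. They appear in parallel: Z3 || Z2 = 0 + j29.98 Ω.
Step 4 — Series with input arm Z1: Z_in = Z1 + (Z3 || Z2) = 0 + j27.31 Ω = 27.31∠90.0° Ω.
Step 5 — Source phasor: V = 12∠90.0° V = 0 + j12 V.
Step 6 — Ohm's law: I = V / Z_total = (0 + j12) / (0 + j27.31) = 0.4395 A.
Step 7 — Convert to polar: |I| = 0.4395 A, ∠I = -0.0°.

I = 0.4395∠-0.0° A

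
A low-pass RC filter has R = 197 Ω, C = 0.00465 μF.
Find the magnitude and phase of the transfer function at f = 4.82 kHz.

Step 1 — Angular frequency: ω = 2π·4820 = 3.028e+04 rad/s.
Step 2 — Transfer function: H(jω) = 1/(1 + jωRC).
Step 3 — Denominator: 1 + jωRC = 1 + j·3.028e+04·197·4.65e-09 = 1 + j0.02774.
Step 4 — H = 0.9992 - j0.02772.
Step 5 — Magnitude: |H| = 0.9996 (-0.0 dB); phase: φ = -1.6°.

|H| = 0.9996 (-0.0 dB), φ = -1.6°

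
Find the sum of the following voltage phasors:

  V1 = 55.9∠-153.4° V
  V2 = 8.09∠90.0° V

Step 1 — Convert each phasor to rectangular form:
  V1 = 55.9·(cos(-153.4°) + j·sin(-153.4°)) = -49.98 - j25.03 V
  V2 = 8.09·(cos(90.0°) + j·sin(90.0°)) = 0 + j8.09 V
Step 2 — Sum components: V_total = -49.98 - j16.94 V.
Step 3 — Convert to polar: |V_total| = 52.78 V, ∠V_total = -161.3°.

V_total = 52.78∠-161.3° V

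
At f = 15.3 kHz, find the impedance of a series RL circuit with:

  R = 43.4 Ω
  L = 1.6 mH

Step 1 — Angular frequency: ω = 2π·f = 2π·1.53e+04 = 9.613e+04 rad/s.
Step 2 — Component impedances:
  R: Z = R = 43.4 Ω
  L: Z = jωL = j·9.613e+04·0.0016 = 0 + j153.8 Ω
Step 3 — Series combination: Z_total = R + L = 43.4 + j153.8 Ω = 159.8∠74.2° Ω.

Z = 43.4 + j153.8 Ω = 159.8∠74.2° Ω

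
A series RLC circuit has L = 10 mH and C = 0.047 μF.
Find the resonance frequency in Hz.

Step 1 — Resonance condition Im(Z)=0 gives ω₀ = 1/√(LC).
Step 2 — ω₀ = 1/√(0.01·4.7e-08) = 4.613e+04 rad/s.
Step 3 — f₀ = ω₀/(2π) = 7341 Hz.

f₀ = 7341 Hz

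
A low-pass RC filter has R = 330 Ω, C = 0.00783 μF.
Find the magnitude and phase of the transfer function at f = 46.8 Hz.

Step 1 — Angular frequency: ω = 2π·46.8 = 294.1 rad/s.
Step 2 — Transfer function: H(jω) = 1/(1 + jωRC).
Step 3 — Denominator: 1 + jωRC = 1 + j·294.1·330·7.83e-09 = 1 + j0.0007598.
Step 4 — H = 1 - j0.0007598.
Step 5 — Magnitude: |H| = 1 (-0.0 dB); phase: φ = -0.0°.

|H| = 1 (-0.0 dB), φ = -0.0°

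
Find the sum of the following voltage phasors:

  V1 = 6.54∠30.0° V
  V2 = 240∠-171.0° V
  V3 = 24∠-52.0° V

Step 1 — Convert each phasor to rectangular form:
  V1 = 6.54·(cos(30.0°) + j·sin(30.0°)) = 5.664 + j3.27 V
  V2 = 240·(cos(-171.0°) + j·sin(-171.0°)) = -237 - j37.54 V
  V3 = 24·(cos(-52.0°) + j·sin(-52.0°)) = 14.78 - j18.91 V
Step 2 — Sum components: V_total = -216.6 - j53.19 V.
Step 3 — Convert to polar: |V_total| = 223 V, ∠V_total = -166.2°.

V_total = 223∠-166.2° V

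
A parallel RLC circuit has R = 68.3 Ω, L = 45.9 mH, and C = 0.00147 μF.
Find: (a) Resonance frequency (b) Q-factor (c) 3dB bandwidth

Step 1 — Resonance: ω₀ = 1/√(LC) = 1/√(0.0459·1.47e-09) = 1.217e+05 rad/s.
Step 2 — f₀ = ω₀/(2π) = 1.938e+04 Hz.
Step 3 — Parallel Q: Q = R/(ω₀L) = 68.3/(1.217e+05·0.0459) = 0.01222.
Step 4 — Bandwidth: Δω = ω₀/Q = 9.96e+06 rad/s; BW = Δω/(2π) = 1.585e+06 Hz.

(a) f₀ = 1.938e+04 Hz  (b) Q = 0.01222  (c) BW = 1.585e+06 Hz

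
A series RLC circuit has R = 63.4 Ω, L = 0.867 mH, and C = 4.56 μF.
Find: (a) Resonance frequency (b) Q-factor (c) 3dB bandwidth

Step 1 — Resonance: ω₀ = 1/√(LC) = 1/√(0.000867·4.56e-06) = 1.59e+04 rad/s.
Step 2 — f₀ = ω₀/(2π) = 2531 Hz.
Step 3 — Series Q: Q = ω₀L/R = 1.59e+04·0.000867/63.4 = 0.2175.
Step 4 — Bandwidth: Δω = ω₀/Q = 7.313e+04 rad/s; BW = Δω/(2π) = 1.164e+04 Hz.

(a) f₀ = 2531 Hz  (b) Q = 0.2175  (c) BW = 1.164e+04 Hz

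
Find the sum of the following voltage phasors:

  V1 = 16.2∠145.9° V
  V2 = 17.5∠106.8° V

Step 1 — Convert each phasor to rectangular form:
  V1 = 16.2·(cos(145.9°) + j·sin(145.9°)) = -13.41 + j9.082 V
  V2 = 17.5·(cos(106.8°) + j·sin(106.8°)) = -5.058 + j16.75 V
Step 2 — Sum components: V_total = -18.47 + j25.84 V.
Step 3 — Convert to polar: |V_total| = 31.76 V, ∠V_total = 125.6°.

V_total = 31.76∠125.6° V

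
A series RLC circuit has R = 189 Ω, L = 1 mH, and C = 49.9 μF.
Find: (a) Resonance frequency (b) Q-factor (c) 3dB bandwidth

Step 1 — Resonance condition Im(Z)=0 gives ω₀ = 1/√(LC).
Step 2 — ω₀ = 1/√(0.001·4.99e-05) = 4477 rad/s.
Step 3 — f₀ = ω₀/(2π) = 712.5 Hz.
Step 4 — Series Q: Q = ω₀L/R = 4477·0.001/189 = 0.02369.
Step 5 — 3dB bandwidth: Δω = ω₀/Q = 1.89e+05 rad/s; BW = Δω/(2π) = 3.008e+04 Hz.

(a) f₀ = 712.5 Hz  (b) Q = 0.02369  (c) BW = 3.008e+04 Hz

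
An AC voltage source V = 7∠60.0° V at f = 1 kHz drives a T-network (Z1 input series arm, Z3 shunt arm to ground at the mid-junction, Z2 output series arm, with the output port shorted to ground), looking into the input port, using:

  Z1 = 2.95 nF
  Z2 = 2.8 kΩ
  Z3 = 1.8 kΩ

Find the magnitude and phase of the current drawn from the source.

Step 1 — Angular frequency: ω = 2π·f = 2π·1000 = 6283 rad/s.
Step 2 — Component impedances:
  Z1: Z = 1/(jωC) = -j/(ω·C) = 0 - j5.395e+04 Ω
  Z2: Z = R = 2800 Ω
  Z3: Z = R = 1800 Ω
Step 3 — With the output port shorted to ground, the output series arm Z2 runs from the junction to ground; the shunt arm Z3 also runs from the junction to ground. They appear in parallel: Z3 || Z2 = 1096 Ω.
Step 4 — Series with input arm Z1: Z_in = Z1 + (Z3 || Z2) = 1096 - j5.395e+04 Ω = 5.396e+04∠-88.8° Ω.
Step 5 — Source phasor: V = 7∠60.0° V = 3.5 + j6.062 V.
Step 6 — Ohm's law: I = V / Z_total = (3.5 + j6.062) / (1096 - j5.395e+04) = -0.000111 + j6.713e-05 A.
Step 7 — Convert to polar: |I| = 0.0001297 A, ∠I = 148.8°.

I = 0.0001297∠148.8° A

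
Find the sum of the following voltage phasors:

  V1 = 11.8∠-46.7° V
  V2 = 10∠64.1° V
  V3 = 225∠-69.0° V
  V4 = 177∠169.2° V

Step 1 — Convert each phasor to rectangular form:
  V1 = 11.8·(cos(-46.7°) + j·sin(-46.7°)) = 8.093 - j8.588 V
  V2 = 10·(cos(64.1°) + j·sin(64.1°)) = 4.368 + j8.996 V
  V3 = 225·(cos(-69.0°) + j·sin(-69.0°)) = 80.63 - j210.1 V
  V4 = 177·(cos(169.2°) + j·sin(169.2°)) = -173.9 + j33.17 V
Step 2 — Sum components: V_total = -80.77 - j176.5 V.
Step 3 — Convert to polar: |V_total| = 194.1 V, ∠V_total = -114.6°.

V_total = 194.1∠-114.6° V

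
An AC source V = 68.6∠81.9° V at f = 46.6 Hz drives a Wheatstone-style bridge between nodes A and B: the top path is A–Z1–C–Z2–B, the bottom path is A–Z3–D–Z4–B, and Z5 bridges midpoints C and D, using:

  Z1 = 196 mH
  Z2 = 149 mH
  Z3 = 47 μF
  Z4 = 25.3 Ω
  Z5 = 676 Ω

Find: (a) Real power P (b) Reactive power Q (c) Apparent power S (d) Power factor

Step 1 — Angular frequency: ω = 2π·f = 2π·46.6 = 292.8 rad/s.
Step 2 — Component impedances:
  Z1: Z = jωL = j·292.8·0.196 = 0 + j57.39 Ω
  Z2: Z = jωL = j·292.8·0.149 = 0 + j43.63 Ω
  Z3: Z = 1/(jωC) = -j/(ω·C) = 0 - j72.67 Ω
  Z4: Z = R = 25.3 Ω
  Z5: Z = R = 676 Ω
Step 3 — Bridge requires nodal analysis (the Z5 bridge couples midpoints C and D, so the two paths cannot be reduced to a simple series/parallel combination). Setting node B to ground and injecting 1 A at node A, the 3-node admittance system at A, C, D solves to V_A = Z_AB = 188.8 - j92.08 Ω = 210.1∠-26.0° Ω.
Step 4 — Source phasor: V = 68.6∠81.9° V = 9.666 + j67.92 V.
Step 5 — Current: I = V / Z = -0.1003 + j0.3107 A = 0.3265∠107.9° A.
Step 6 — Complex power: S = V·I* = 20.13 - j9.817 VA.
Step 7 — Real power: P = Re(S) = 20.13 W.
Step 8 — Reactive power: Q = Im(S) = -9.817 VAR.
Step 9 — Apparent power: |S| = 22.4 VA.
Step 10 — Power factor: PF = P/|S| = 0.8988 (leading).

(a) P = 20.13 W  (b) Q = -9.817 VAR  (c) S = 22.4 VA  (d) PF = 0.8988 (leading)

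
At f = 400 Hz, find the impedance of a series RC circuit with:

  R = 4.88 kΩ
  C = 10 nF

Step 1 — Angular frequency: ω = 2π·f = 2π·400 = 2513 rad/s.
Step 2 — Component impedances:
  R: Z = R = 4880 Ω
  C: Z = 1/(jωC) = -j/(ω·C) = 0 - j3.979e+04 Ω
Step 3 — Series combination: Z_total = R + C = 4880 - j3.979e+04 Ω = 4.009e+04∠-83.0° Ω.

Z = 4880 - j3.979e+04 Ω = 4.009e+04∠-83.0° Ω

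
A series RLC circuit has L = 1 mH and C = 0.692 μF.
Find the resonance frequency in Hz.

Step 1 — Resonance condition Im(Z)=0 gives ω₀ = 1/√(LC).
Step 2 — ω₀ = 1/√(0.001·6.92e-07) = 3.801e+04 rad/s.
Step 3 — f₀ = ω₀/(2π) = 6050 Hz.

f₀ = 6050 Hz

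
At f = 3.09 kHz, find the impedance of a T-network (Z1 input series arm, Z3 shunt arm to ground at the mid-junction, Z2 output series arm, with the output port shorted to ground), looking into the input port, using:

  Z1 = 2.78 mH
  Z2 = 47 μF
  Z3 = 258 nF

Step 1 — Angular frequency: ω = 2π·f = 2π·3090 = 1.942e+04 rad/s.
Step 2 — Component impedances:
  Z1: Z = jωL = j·1.942e+04·0.00278 = 0 + j53.97 Ω
  Z2: Z = 1/(jωC) = -j/(ω·C) = 0 - j1.096 Ω
  Z3: Z = 1/(jωC) = -j/(ω·C) = 0 - j199.6 Ω
Step 3 — With the output port shorted to ground, the output series arm Z2 runs from the junction to ground; the shunt arm Z3 also runs from the junction to ground. They appear in parallel: Z3 || Z2 = 0 - j1.09 Ω.
Step 4 — Series with input arm Z1: Z_in = Z1 + (Z3 || Z2) = 0 + j52.88 Ω = 52.88∠90.0° Ω.

Z = 0 + j52.88 Ω = 52.88∠90.0° Ω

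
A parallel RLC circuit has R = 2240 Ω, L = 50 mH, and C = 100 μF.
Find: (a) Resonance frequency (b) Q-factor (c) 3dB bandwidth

Step 1 — Resonance: ω₀ = 1/√(LC) = 1/√(0.05·0.0001) = 447.2 rad/s.
Step 2 — f₀ = ω₀/(2π) = 71.18 Hz.
Step 3 — Parallel Q: Q = R/(ω₀L) = 2240/(447.2·0.05) = 100.2.
Step 4 — Bandwidth: Δω = ω₀/Q = 4.464 rad/s; BW = Δω/(2π) = 0.7105 Hz.

(a) f₀ = 71.18 Hz  (b) Q = 100.2  (c) BW = 0.7105 Hz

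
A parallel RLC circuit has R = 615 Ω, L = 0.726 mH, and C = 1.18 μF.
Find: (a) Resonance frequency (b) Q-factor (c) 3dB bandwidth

Step 1 — Resonance: ω₀ = 1/√(LC) = 1/√(0.000726·1.18e-06) = 3.417e+04 rad/s.
Step 2 — f₀ = ω₀/(2π) = 5438 Hz.
Step 3 — Parallel Q: Q = R/(ω₀L) = 615/(3.417e+04·0.000726) = 24.79.
Step 4 — Bandwidth: Δω = ω₀/Q = 1378 rad/s; BW = Δω/(2π) = 219.3 Hz.

(a) f₀ = 5438 Hz  (b) Q = 24.79  (c) BW = 219.3 Hz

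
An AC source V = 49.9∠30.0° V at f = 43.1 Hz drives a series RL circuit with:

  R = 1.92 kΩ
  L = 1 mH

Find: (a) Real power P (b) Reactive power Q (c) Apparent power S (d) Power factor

Step 1 — Angular frequency: ω = 2π·f = 2π·43.1 = 270.8 rad/s.
Step 2 — Component impedances:
  R: Z = R = 1920 Ω
  L: Z = jωL = j·270.8·0.001 = 0 + j0.2708 Ω
Step 3 — Series combination: Z_total = R + L = 1920 + j0.2708 Ω = 1920∠0.0° Ω.
Step 4 — Source phasor: V = 49.9∠30.0° V = 43.21 + j24.95 V.
Step 5 — Current: I = V / Z = 0.02251 + j0.01299 A = 0.02599∠30.0° A.
Step 6 — Complex power: S = V·I* = 1.297 + j0.0001829 VA.
Step 7 — Real power: P = Re(S) = 1.297 W.
Step 8 — Reactive power: Q = Im(S) = 0.0001829 VAR.
Step 9 — Apparent power: |S| = 1.297 VA.
Step 10 — Power factor: PF = P/|S| = 1 (lagging).

(a) P = 1.297 W  (b) Q = 0.0001829 VAR  (c) S = 1.297 VA  (d) PF = 1 (lagging)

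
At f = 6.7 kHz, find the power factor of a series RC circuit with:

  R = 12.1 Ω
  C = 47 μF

Step 1 — Angular frequency: ω = 2π·f = 2π·6700 = 4.21e+04 rad/s.
Step 2 — Component impedances:
  R: Z = R = 12.1 Ω
  C: Z = 1/(jωC) = -j/(ω·C) = 0 - j0.5054 Ω
Step 3 — Series combination: Z_total = R + C = 12.1 - j0.5054 Ω = 12.11∠-2.4° Ω.
Step 4 — Power factor: PF = cos(φ) = Re(Z)/|Z| = 12.1/12.111 = 0.9991.
Step 5 — Type: Im(Z) = -0.5054 ⇒ leading (phase φ = -2.4°).

PF = 0.9991 (leading, φ = -2.4°)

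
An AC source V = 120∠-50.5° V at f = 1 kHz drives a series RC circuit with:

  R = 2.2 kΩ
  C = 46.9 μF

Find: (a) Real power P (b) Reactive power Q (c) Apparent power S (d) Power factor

Step 1 — Angular frequency: ω = 2π·f = 2π·1000 = 6283 rad/s.
Step 2 — Component impedances:
  R: Z = R = 2200 Ω
  C: Z = 1/(jωC) = -j/(ω·C) = 0 - j3.393 Ω
Step 3 — Series combination: Z_total = R + C = 2200 - j3.393 Ω = 2200∠-0.1° Ω.
Step 4 — Source phasor: V = 120∠-50.5° V = 76.33 - j92.59 V.
Step 5 — Current: I = V / Z = 0.03476 - j0.04203 A = 0.05455∠-50.4° A.
Step 6 — Complex power: S = V·I* = 6.545 - j0.0101 VA.
Step 7 — Real power: P = Re(S) = 6.545 W.
Step 8 — Reactive power: Q = Im(S) = -0.0101 VAR.
Step 9 — Apparent power: |S| = 6.545 VA.
Step 10 — Power factor: PF = P/|S| = 1 (leading).

(a) P = 6.545 W  (b) Q = -0.0101 VAR  (c) S = 6.545 VA  (d) PF = 1 (leading)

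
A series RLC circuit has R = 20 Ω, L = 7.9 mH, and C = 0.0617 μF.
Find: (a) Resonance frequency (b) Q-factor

Step 1 — Resonance condition Im(Z)=0 gives ω₀ = 1/√(LC).
Step 2 — ω₀ = 1/√(0.0079·6.17e-08) = 4.529e+04 rad/s.
Step 3 — f₀ = ω₀/(2π) = 7209 Hz.
Step 4 — Series Q: Q = ω₀L/R = 4.529e+04·0.0079/20 = 17.89.

(a) f₀ = 7209 Hz  (b) Q = 17.89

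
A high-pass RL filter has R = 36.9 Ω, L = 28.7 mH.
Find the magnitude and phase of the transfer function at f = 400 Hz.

Step 1 — Angular frequency: ω = 2π·400 = 2513 rad/s.
Step 2 — Transfer function: H(jω) = jωL/(R + jωL).
Step 3 — Numerator jωL = j·72.13; denominator R + jωL = 36.9 + j72.13.
Step 4 — H = 0.7926 + j0.4055.
Step 5 — Magnitude: |H| = 0.8903 (-1.0 dB); phase: φ = 27.1°.

|H| = 0.8903 (-1.0 dB), φ = 27.1°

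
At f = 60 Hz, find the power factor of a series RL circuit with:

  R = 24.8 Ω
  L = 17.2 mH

Step 1 — Angular frequency: ω = 2π·f = 2π·60 = 377 rad/s.
Step 2 — Component impedances:
  R: Z = R = 24.8 Ω
  L: Z = jωL = j·377·0.0172 = 0 + j6.484 Ω
Step 3 — Series combination: Z_total = R + L = 24.8 + j6.484 Ω = 25.63∠14.7° Ω.
Step 4 — Power factor: PF = cos(φ) = Re(Z)/|Z| = 24.8/25.634 = 0.9675.
Step 5 — Type: Im(Z) = 6.484 ⇒ lagging (phase φ = 14.7°).

PF = 0.9675 (lagging, φ = 14.7°)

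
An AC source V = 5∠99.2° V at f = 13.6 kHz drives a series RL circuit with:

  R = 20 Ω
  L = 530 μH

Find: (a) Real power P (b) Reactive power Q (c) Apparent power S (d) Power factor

Step 1 — Angular frequency: ω = 2π·f = 2π·1.36e+04 = 8.545e+04 rad/s.
Step 2 — Component impedances:
  R: Z = R = 20 Ω
  L: Z = jωL = j·8.545e+04·0.00053 = 0 + j45.29 Ω
Step 3 — Series combination: Z_total = R + L = 20 + j45.29 Ω = 49.51∠66.2° Ω.
Step 4 — Source phasor: V = 5∠99.2° V = -0.7994 + j4.936 V.
Step 5 — Current: I = V / Z = 0.08467 + j0.05504 A = 0.101∠33.0° A.
Step 6 — Complex power: S = V·I* = 0.204 + j0.4619 VA.
Step 7 — Real power: P = Re(S) = 0.204 W.
Step 8 — Reactive power: Q = Im(S) = 0.4619 VAR.
Step 9 — Apparent power: |S| = 0.505 VA.
Step 10 — Power factor: PF = P/|S| = 0.404 (lagging).

(a) P = 0.204 W  (b) Q = 0.4619 VAR  (c) S = 0.505 VA  (d) PF = 0.404 (lagging)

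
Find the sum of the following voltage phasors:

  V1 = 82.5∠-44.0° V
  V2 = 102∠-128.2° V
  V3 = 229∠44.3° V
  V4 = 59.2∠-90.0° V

Step 1 — Convert each phasor to rectangular form:
  V1 = 82.5·(cos(-44.0°) + j·sin(-44.0°)) = 59.35 - j57.31 V
  V2 = 102·(cos(-128.2°) + j·sin(-128.2°)) = -63.08 - j80.16 V
  V3 = 229·(cos(44.3°) + j·sin(44.3°)) = 163.9 + j159.9 V
  V4 = 59.2·(cos(-90.0°) + j·sin(-90.0°)) = 0 - j59.2 V
Step 2 — Sum components: V_total = 160.2 - j36.73 V.
Step 3 — Convert to polar: |V_total| = 164.3 V, ∠V_total = -12.9°.

V_total = 164.3∠-12.9° V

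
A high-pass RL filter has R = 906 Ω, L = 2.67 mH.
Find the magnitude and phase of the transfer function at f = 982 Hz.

Step 1 — Angular frequency: ω = 2π·982 = 6170 rad/s.
Step 2 — Transfer function: H(jω) = jωL/(R + jωL).
Step 3 — Numerator jωL = j·16.47; denominator R + jωL = 906 + j16.47.
Step 4 — H = 0.0003305 + j0.01818.
Step 5 — Magnitude: |H| = 0.01818 (-34.8 dB); phase: φ = 89.0°.

|H| = 0.01818 (-34.8 dB), φ = 89.0°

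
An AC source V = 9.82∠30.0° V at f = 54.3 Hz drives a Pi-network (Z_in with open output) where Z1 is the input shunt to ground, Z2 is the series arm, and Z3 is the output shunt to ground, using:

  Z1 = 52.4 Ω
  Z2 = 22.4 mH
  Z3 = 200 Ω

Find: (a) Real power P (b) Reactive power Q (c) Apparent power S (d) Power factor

Step 1 — Angular frequency: ω = 2π·f = 2π·54.3 = 341.2 rad/s.
Step 2 — Component impedances:
  Z1: Z = R = 52.4 Ω
  Z2: Z = jωL = j·341.2·0.0224 = 0 + j7.642 Ω
  Z3: Z = R = 200 Ω
Step 3 — With open output, the series arm Z2 and the output shunt Z3 appear in series to ground: Z2 + Z3 = 200 + j7.642 Ω.
Step 4 — Parallel with input shunt Z1: Z_in = Z1 || (Z2 + Z3) = 41.53 + j0.3291 Ω = 41.53∠0.5° Ω.
Step 5 — Source phasor: V = 9.82∠30.0° V = 8.504 + j4.91 V.
Step 6 — Current: I = V / Z = 0.2057 + j0.1166 A = 0.2364∠29.5° A.
Step 7 — Complex power: S = V·I* = 2.322 + j0.0184 VA.
Step 8 — Real power: P = Re(S) = 2.322 W.
Step 9 — Reactive power: Q = Im(S) = 0.0184 VAR.
Step 10 — Apparent power: |S| = 2.322 VA.
Step 11 — Power factor: PF = P/|S| = 1 (lagging).

(a) P = 2.322 W  (b) Q = 0.0184 VAR  (c) S = 2.322 VA  (d) PF = 1 (lagging)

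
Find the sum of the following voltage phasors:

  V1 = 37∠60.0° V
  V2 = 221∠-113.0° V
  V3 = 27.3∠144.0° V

Step 1 — Convert each phasor to rectangular form:
  V1 = 37·(cos(60.0°) + j·sin(60.0°)) = 18.5 + j32.04 V
  V2 = 221·(cos(-113.0°) + j·sin(-113.0°)) = -86.35 - j203.4 V
  V3 = 27.3·(cos(144.0°) + j·sin(144.0°)) = -22.09 + j16.05 V
Step 2 — Sum components: V_total = -89.94 - j155.3 V.
Step 3 — Convert to polar: |V_total| = 179.5 V, ∠V_total = -120.1°.

V_total = 179.5∠-120.1° V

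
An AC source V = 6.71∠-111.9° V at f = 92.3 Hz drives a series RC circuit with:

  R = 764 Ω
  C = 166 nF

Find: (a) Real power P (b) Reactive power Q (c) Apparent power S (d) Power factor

Step 1 — Angular frequency: ω = 2π·f = 2π·92.3 = 579.9 rad/s.
Step 2 — Component impedances:
  R: Z = R = 764 Ω
  C: Z = 1/(jωC) = -j/(ω·C) = 0 - j1.039e+04 Ω
Step 3 — Series combination: Z_total = R + C = 764 - j1.039e+04 Ω = 1.042e+04∠-85.8° Ω.
Step 4 — Source phasor: V = 6.71∠-111.9° V = -2.503 - j6.226 V.
Step 5 — Current: I = V / Z = 0.0005785 - j0.0002835 A = 0.0006442∠-26.1° A.
Step 6 — Complex power: S = V·I* = 0.0003171 - j0.004311 VA.
Step 7 — Real power: P = Re(S) = 0.0003171 W.
Step 8 — Reactive power: Q = Im(S) = -0.004311 VAR.
Step 9 — Apparent power: |S| = 0.004323 VA.
Step 10 — Power factor: PF = P/|S| = 0.07335 (leading).

(a) P = 0.0003171 W  (b) Q = -0.004311 VAR  (c) S = 0.004323 VA  (d) PF = 0.07335 (leading)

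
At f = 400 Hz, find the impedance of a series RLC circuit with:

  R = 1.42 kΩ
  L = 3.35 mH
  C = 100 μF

Step 1 — Angular frequency: ω = 2π·f = 2π·400 = 2513 rad/s.
Step 2 — Component impedances:
  R: Z = R = 1420 Ω
  L: Z = jωL = j·2513·0.00335 = 0 + j8.419 Ω
  C: Z = 1/(jωC) = -j/(ω·C) = 0 - j3.979 Ω
Step 3 — Series combination: Z_total = R + L + C = 1420 + j4.441 Ω = 1420∠0.2° Ω.

Z = 1420 + j4.441 Ω = 1420∠0.2° Ω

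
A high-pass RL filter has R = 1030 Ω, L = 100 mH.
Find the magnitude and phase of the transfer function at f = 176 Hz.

Step 1 — Angular frequency: ω = 2π·176 = 1106 rad/s.
Step 2 — Transfer function: H(jω) = jωL/(R + jωL).
Step 3 — Numerator jωL = j·110.6; denominator R + jωL = 1030 + j110.6.
Step 4 — H = 0.0114 + j0.1061.
Step 5 — Magnitude: |H| = 0.1067 (-19.4 dB); phase: φ = 83.9°.

|H| = 0.1067 (-19.4 dB), φ = 83.9°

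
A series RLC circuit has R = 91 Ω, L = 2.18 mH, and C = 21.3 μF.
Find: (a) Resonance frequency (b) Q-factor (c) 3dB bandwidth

Step 1 — Resonance: ω₀ = 1/√(LC) = 1/√(0.00218·2.13e-05) = 4641 rad/s.
Step 2 — f₀ = ω₀/(2π) = 738.6 Hz.
Step 3 — Series Q: Q = ω₀L/R = 4641·0.00218/91 = 0.1112.
Step 4 — Bandwidth: Δω = ω₀/Q = 4.174e+04 rad/s; BW = Δω/(2π) = 6644 Hz.

(a) f₀ = 738.6 Hz  (b) Q = 0.1112  (c) BW = 6644 Hz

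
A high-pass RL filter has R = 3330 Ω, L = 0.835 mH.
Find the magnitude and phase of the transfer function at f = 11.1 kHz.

Step 1 — Angular frequency: ω = 2π·1.11e+04 = 6.974e+04 rad/s.
Step 2 — Transfer function: H(jω) = jωL/(R + jωL).
Step 3 — Numerator jωL = j·58.24; denominator R + jωL = 3330 + j58.24.
Step 4 — H = 0.0003057 + j0.01748.
Step 5 — Magnitude: |H| = 0.01749 (-35.1 dB); phase: φ = 89.0°.

|H| = 0.01749 (-35.1 dB), φ = 89.0°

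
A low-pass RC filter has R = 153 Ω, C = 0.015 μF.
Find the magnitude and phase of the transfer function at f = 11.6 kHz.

Step 1 — Angular frequency: ω = 2π·1.16e+04 = 7.288e+04 rad/s.
Step 2 — Transfer function: H(jω) = 1/(1 + jωRC).
Step 3 — Denominator: 1 + jωRC = 1 + j·7.288e+04·153·1.5e-08 = 1 + j0.1673.
Step 4 — H = 0.9728 - j0.1627.
Step 5 — Magnitude: |H| = 0.9863 (-0.1 dB); phase: φ = -9.5°.

|H| = 0.9863 (-0.1 dB), φ = -9.5°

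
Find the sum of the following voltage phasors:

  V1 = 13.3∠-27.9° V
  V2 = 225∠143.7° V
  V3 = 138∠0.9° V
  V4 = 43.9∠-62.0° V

Step 1 — Convert each phasor to rectangular form:
  V1 = 13.3·(cos(-27.9°) + j·sin(-27.9°)) = 11.75 - j6.223 V
  V2 = 225·(cos(143.7°) + j·sin(143.7°)) = -181.3 + j133.2 V
  V3 = 138·(cos(0.9°) + j·sin(0.9°)) = 138 + j2.168 V
  V4 = 43.9·(cos(-62.0°) + j·sin(-62.0°)) = 20.61 - j38.76 V
Step 2 — Sum components: V_total = -10.99 + j90.39 V.
Step 3 — Convert to polar: |V_total| = 91.05 V, ∠V_total = 96.9°.

V_total = 91.05∠96.9° V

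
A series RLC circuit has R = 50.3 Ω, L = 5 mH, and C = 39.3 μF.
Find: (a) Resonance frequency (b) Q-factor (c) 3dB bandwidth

Step 1 — Resonance condition Im(Z)=0 gives ω₀ = 1/√(LC).
Step 2 — ω₀ = 1/√(0.005·3.93e-05) = 2256 rad/s.
Step 3 — f₀ = ω₀/(2π) = 359 Hz.
Step 4 — Series Q: Q = ω₀L/R = 2256·0.005/50.3 = 0.2242.
Step 5 — 3dB bandwidth: Δω = ω₀/Q = 1.006e+04 rad/s; BW = Δω/(2π) = 1601 Hz.

(a) f₀ = 359 Hz  (b) Q = 0.2242  (c) BW = 1601 Hz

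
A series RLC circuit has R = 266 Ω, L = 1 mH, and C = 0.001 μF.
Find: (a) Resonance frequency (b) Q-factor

Step 1 — Resonance condition Im(Z)=0 gives ω₀ = 1/√(LC).
Step 2 — ω₀ = 1/√(0.001·1e-09) = 1e+06 rad/s.
Step 3 — f₀ = ω₀/(2π) = 1.592e+05 Hz.
Step 4 — Series Q: Q = ω₀L/R = 1e+06·0.001/266 = 3.759.

(a) f₀ = 1.592e+05 Hz  (b) Q = 3.759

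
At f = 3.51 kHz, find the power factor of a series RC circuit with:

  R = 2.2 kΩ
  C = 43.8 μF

Step 1 — Angular frequency: ω = 2π·f = 2π·3510 = 2.205e+04 rad/s.
Step 2 — Component impedances:
  R: Z = R = 2200 Ω
  C: Z = 1/(jωC) = -j/(ω·C) = 0 - j1.035 Ω
Step 3 — Series combination: Z_total = R + C = 2200 - j1.035 Ω = 2200∠-0.0° Ω.
Step 4 — Power factor: PF = cos(φ) = Re(Z)/|Z| = 2200/2200 = 1.
Step 5 — Type: Im(Z) = -1.035 ⇒ leading (phase φ = -0.0°).

PF = 1 (leading, φ = -0.0°)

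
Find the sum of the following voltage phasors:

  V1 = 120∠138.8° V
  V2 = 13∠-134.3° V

Step 1 — Convert each phasor to rectangular form:
  V1 = 120·(cos(138.8°) + j·sin(138.8°)) = -90.29 + j79.04 V
  V2 = 13·(cos(-134.3°) + j·sin(-134.3°)) = -9.079 - j9.304 V
Step 2 — Sum components: V_total = -99.37 + j69.74 V.
Step 3 — Convert to polar: |V_total| = 121.4 V, ∠V_total = 144.9°.

V_total = 121.4∠144.9° V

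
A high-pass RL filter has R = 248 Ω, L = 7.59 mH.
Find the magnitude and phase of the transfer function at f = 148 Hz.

Step 1 — Angular frequency: ω = 2π·148 = 929.9 rad/s.
Step 2 — Transfer function: H(jω) = jωL/(R + jωL).
Step 3 — Numerator jωL = j·7.058; denominator R + jωL = 248 + j7.058.
Step 4 — H = 0.0008093 + j0.02844.
Step 5 — Magnitude: |H| = 0.02845 (-30.9 dB); phase: φ = 88.4°.

|H| = 0.02845 (-30.9 dB), φ = 88.4°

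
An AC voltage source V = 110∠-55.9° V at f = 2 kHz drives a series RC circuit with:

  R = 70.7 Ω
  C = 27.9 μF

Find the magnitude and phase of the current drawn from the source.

Step 1 — Angular frequency: ω = 2π·f = 2π·2000 = 1.257e+04 rad/s.
Step 2 — Component impedances:
  R: Z = R = 70.7 Ω
  C: Z = 1/(jωC) = -j/(ω·C) = 0 - j2.852 Ω
Step 3 — Series combination: Z_total = R + C = 70.7 - j2.852 Ω = 70.76∠-2.3° Ω.
Step 4 — Source phasor: V = 110∠-55.9° V = 61.67 - j91.09 V.
Step 5 — Ohm's law: I = V / Z_total = (61.67 - j91.09) / (70.7 - j2.852) = 0.9228 - j1.251 A.
Step 6 — Convert to polar: |I| = 1.555 A, ∠I = -53.6°.

I = 1.555∠-53.6° A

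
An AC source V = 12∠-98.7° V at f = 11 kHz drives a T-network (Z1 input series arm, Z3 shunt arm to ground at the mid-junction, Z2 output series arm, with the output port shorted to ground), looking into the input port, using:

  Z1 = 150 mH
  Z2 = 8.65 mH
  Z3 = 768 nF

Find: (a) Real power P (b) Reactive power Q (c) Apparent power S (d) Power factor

Step 1 — Angular frequency: ω = 2π·f = 2π·1.1e+04 = 6.912e+04 rad/s.
Step 2 — Component impedances:
  Z1: Z = jωL = j·6.912e+04·0.15 = 0 + j1.037e+04 Ω
  Z2: Z = jωL = j·6.912e+04·0.00865 = 0 + j597.8 Ω
  Z3: Z = 1/(jωC) = -j/(ω·C) = 0 - j18.84 Ω
Step 3 — With the output port shorted to ground, the output series arm Z2 runs from the junction to ground; the shunt arm Z3 also runs from the junction to ground. They appear in parallel: Z3 || Z2 = 0 - j19.45 Ω.
Step 4 — Series with input arm Z1: Z_in = Z1 + (Z3 || Z2) = 0 + j1.035e+04 Ω = 1.035e+04∠90.0° Ω.
Step 5 — Source phasor: V = 12∠-98.7° V = -1.815 - j11.86 V.
Step 6 — Current: I = V / Z = -0.001146 + j0.0001754 A = 0.00116∠171.3° A.
Step 7 — Complex power: S = V·I* = 0 + j0.01392 VA.
Step 8 — Real power: P = Re(S) = 0 W.
Step 9 — Reactive power: Q = Im(S) = 0.01392 VAR.
Step 10 — Apparent power: |S| = 0.01392 VA.
Step 11 — Power factor: PF = P/|S| = 0 (lagging).

(a) P = 0 W  (b) Q = 0.01392 VAR  (c) S = 0.01392 VA  (d) PF = 0 (lagging)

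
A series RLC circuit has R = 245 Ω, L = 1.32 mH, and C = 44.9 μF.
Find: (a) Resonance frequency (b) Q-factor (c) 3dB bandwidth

Step 1 — Resonance: ω₀ = 1/√(LC) = 1/√(0.00132·4.49e-05) = 4108 rad/s.
Step 2 — f₀ = ω₀/(2π) = 653.7 Hz.
Step 3 — Series Q: Q = ω₀L/R = 4108·0.00132/245 = 0.02213.
Step 4 — Bandwidth: Δω = ω₀/Q = 1.856e+05 rad/s; BW = Δω/(2π) = 2.954e+04 Hz.

(a) f₀ = 653.7 Hz  (b) Q = 0.02213  (c) BW = 2.954e+04 Hz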